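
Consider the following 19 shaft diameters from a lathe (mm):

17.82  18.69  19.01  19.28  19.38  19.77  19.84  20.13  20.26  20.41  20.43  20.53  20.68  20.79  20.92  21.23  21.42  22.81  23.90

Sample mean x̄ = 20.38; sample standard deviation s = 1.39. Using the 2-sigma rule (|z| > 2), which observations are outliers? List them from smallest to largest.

Cutoffs at x̄ ± 2s: 20.38 ± 2·1.39 = [17.60, 23.16].
23.90: z = 2.53, |z| > 2 → outlier.
Every other value lies within [17.60, 23.16].

23.90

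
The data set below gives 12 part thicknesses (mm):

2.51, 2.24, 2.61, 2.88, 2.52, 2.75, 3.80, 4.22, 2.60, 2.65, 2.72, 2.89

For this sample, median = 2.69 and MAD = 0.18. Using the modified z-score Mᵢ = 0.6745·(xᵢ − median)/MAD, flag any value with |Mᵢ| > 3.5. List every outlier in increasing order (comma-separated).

|Mᵢ| > 3.5 ⇔ |xᵢ − 2.69| > 3.5·0.18/0.6745 = 0.93.
So outliers lie outside [1.76, 3.62].
3.80: M = 4.16 → outlier.
4.22: M = 5.73 → outlier.

3.80, 4.22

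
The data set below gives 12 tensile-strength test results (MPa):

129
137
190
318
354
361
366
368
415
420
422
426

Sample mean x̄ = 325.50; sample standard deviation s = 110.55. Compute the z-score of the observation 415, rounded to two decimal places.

0.81

z = (415 − 325.50) / 110.55 = 0.81.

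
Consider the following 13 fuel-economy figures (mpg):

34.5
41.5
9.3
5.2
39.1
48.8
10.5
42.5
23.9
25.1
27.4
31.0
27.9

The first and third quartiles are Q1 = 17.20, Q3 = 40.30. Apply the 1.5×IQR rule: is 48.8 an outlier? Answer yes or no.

IQR = Q3 − Q1 = 40.30 − 17.20 = 23.10.
Lower fence = Q1 − 1.5·IQR = 17.20 − 34.65 = -17.45.
Upper fence = Q3 + 1.5·IQR = 40.30 + 34.65 = 74.95.
48.8 lies within [-17.45, 74.95].

no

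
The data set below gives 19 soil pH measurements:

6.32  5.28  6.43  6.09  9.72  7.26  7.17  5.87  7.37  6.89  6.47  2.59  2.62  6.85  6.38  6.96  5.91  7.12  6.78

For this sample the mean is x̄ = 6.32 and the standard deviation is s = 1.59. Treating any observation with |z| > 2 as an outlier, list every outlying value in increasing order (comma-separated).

2.59, 2.62, 9.72

Cutoffs at x̄ ± 2s: 6.32 ± 2·1.59 = [3.14, 9.50].
2.59: z = -2.35, |z| > 2 → outlier.
2.62: z = -2.33, |z| > 2 → outlier.
9.72: z = 2.14, |z| > 2 → outlier.
Every other value lies within [3.14, 9.50].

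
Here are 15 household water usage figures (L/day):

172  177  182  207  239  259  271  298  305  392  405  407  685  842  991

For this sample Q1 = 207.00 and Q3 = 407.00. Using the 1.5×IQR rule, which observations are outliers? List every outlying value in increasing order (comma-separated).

IQR = Q3 − Q1 = 407.00 − 207.00 = 200.00.
Lower fence = Q1 − 1.5·IQR = 207.00 − 300.00 = -93.00.
Upper fence = Q3 + 1.5·IQR = 407.00 + 300.00 = 707.00.
842 > 707.00 → outlier.
991 > 707.00 → outlier.
All remaining values lie within [-93.00, 707.00].

842, 991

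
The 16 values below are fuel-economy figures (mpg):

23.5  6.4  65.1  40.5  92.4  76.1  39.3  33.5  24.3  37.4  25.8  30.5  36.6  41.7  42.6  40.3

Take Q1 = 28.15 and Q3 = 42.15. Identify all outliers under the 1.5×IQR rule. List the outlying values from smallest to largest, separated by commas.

6.4, 65.1, 76.1, 92.4

IQR = Q3 − Q1 = 42.15 − 28.15 = 14.00.
Lower fence = Q1 − 1.5·IQR = 28.15 − 21.00 = 7.15.
Upper fence = Q3 + 1.5·IQR = 42.15 + 21.00 = 63.15.
6.4 < 7.15 → outlier.
65.1 > 63.15 → outlier.
76.1 > 63.15 → outlier.
92.4 > 63.15 → outlier.
All remaining values lie within [7.15, 63.15].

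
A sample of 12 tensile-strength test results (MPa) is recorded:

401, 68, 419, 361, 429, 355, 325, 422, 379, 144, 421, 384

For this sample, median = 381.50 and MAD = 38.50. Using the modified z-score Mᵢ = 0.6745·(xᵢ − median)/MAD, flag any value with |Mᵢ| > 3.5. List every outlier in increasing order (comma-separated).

68, 144

|Mᵢ| > 3.5 ⇔ |xᵢ − 381.50| > 3.5·38.50/0.6745 = 199.78.
So outliers lie outside [181.72, 581.28].
68: M = -5.49 → outlier.
144: M = -4.16 → outlier.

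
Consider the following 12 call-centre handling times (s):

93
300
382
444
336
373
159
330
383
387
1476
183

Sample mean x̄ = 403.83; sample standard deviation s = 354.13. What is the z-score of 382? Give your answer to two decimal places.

z = (382 − 403.83) / 354.13 = -0.06.

-0.06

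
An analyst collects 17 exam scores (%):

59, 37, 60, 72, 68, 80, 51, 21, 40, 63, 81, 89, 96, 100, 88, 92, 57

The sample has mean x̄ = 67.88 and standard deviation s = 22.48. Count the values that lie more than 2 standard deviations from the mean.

Cutoffs: x̄ ± 2s = [22.92, 112.84].
Outside the cutoffs: 21.

1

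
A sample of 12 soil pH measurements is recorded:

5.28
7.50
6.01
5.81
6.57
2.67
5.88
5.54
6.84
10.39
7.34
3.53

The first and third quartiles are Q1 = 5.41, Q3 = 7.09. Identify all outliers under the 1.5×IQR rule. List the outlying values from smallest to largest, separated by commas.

IQR = Q3 − Q1 = 7.09 − 5.41 = 1.68.
Lower fence = Q1 − 1.5·IQR = 5.41 − 2.52 = 2.89.
Upper fence = Q3 + 1.5·IQR = 7.09 + 2.52 = 9.61.
2.67 < 2.89 → outlier.
10.39 > 9.61 → outlier.
All remaining values lie within [2.89, 9.61].

2.67, 10.39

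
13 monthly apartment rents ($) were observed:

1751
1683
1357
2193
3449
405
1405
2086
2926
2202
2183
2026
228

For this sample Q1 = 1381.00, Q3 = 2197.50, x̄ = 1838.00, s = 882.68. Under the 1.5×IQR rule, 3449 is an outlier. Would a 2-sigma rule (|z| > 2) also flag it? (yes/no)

z = (3449 − 1838.00) / 882.68 = 1.83.
|z| = 1.83 ≤ 2.

no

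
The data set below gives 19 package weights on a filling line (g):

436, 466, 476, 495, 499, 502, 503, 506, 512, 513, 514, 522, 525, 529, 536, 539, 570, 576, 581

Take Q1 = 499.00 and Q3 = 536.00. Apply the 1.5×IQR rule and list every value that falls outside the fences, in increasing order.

IQR = Q3 − Q1 = 536.00 − 499.00 = 37.00.
Lower fence = Q1 − 1.5·IQR = 499.00 − 55.50 = 443.50.
Upper fence = Q3 + 1.5·IQR = 536.00 + 55.50 = 591.50.
436 < 443.50 → outlier.
All remaining values lie within [443.50, 591.50].

436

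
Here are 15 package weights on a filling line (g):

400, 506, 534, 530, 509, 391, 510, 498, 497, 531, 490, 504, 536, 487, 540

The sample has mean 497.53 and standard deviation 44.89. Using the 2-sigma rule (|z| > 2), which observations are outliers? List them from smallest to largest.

Cutoffs at x̄ ± 2s: 497.53 ± 2·44.89 = [407.75, 587.31].
391: z = -2.37, |z| > 2 → outlier.
400: z = -2.17, |z| > 2 → outlier.
Every other value lies within [407.75, 587.31].

391, 400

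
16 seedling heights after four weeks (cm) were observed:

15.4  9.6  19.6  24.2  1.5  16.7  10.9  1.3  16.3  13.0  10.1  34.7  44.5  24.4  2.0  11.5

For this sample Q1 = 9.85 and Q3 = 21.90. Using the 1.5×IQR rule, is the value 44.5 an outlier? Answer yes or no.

IQR = Q3 − Q1 = 21.90 − 9.85 = 12.05.
Lower fence = Q1 − 1.5·IQR = 9.85 − 18.075 = -8.225.
Upper fence = Q3 + 1.5·IQR = 21.90 + 18.075 = 39.975.
44.5 lies above the upper fence.

yes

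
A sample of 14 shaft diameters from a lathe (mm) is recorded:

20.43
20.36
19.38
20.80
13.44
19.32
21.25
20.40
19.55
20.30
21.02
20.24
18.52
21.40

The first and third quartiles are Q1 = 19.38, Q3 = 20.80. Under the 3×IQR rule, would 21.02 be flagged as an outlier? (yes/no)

IQR = Q3 − Q1 = 20.80 − 19.38 = 1.42.
Lower fence = Q1 − 3·IQR = 19.38 − 4.26 = 15.12.
Upper fence = Q3 + 3·IQR = 20.80 + 4.26 = 25.06.
21.02 lies within [15.12, 25.06].

no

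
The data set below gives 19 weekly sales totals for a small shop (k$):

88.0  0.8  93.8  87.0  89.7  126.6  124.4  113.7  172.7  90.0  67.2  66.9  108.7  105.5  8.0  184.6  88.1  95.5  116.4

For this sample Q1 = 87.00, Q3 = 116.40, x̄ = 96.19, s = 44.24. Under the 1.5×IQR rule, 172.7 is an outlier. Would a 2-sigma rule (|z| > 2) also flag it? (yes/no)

z = (172.7 − 96.19) / 44.24 = 1.73.
|z| = 1.73 ≤ 2.

no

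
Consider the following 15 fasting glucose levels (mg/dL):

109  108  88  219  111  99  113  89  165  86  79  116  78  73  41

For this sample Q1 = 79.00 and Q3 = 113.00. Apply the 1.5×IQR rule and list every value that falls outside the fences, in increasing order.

IQR = Q3 − Q1 = 113.00 − 79.00 = 34.00.
Lower fence = Q1 − 1.5·IQR = 79.00 − 51.00 = 28.00.
Upper fence = Q3 + 1.5·IQR = 113.00 + 51.00 = 164.00.
165 > 164.00 → outlier.
219 > 164.00 → outlier.
All remaining values lie within [28.00, 164.00].

165, 219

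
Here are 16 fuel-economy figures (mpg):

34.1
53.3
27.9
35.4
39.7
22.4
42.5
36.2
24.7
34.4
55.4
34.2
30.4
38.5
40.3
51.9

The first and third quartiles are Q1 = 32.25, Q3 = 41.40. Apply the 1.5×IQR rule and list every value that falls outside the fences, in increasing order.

55.4

IQR = Q3 − Q1 = 41.40 − 32.25 = 9.15.
Lower fence = Q1 − 1.5·IQR = 32.25 − 13.725 = 18.525.
Upper fence = Q3 + 1.5·IQR = 41.40 + 13.725 = 55.125.
55.4 > 55.125 → outlier.
All remaining values lie within [18.525, 55.125].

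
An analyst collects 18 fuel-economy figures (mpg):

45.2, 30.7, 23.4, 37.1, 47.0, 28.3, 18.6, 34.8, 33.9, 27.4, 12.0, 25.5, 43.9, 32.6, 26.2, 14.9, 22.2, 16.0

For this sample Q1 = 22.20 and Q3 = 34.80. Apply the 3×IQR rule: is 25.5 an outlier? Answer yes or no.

IQR = Q3 − Q1 = 34.80 − 22.20 = 12.60.
Lower fence = Q1 − 3·IQR = 22.20 − 37.80 = -15.60.
Upper fence = Q3 + 3·IQR = 34.80 + 37.80 = 72.60.
25.5 lies within [-15.60, 72.60].

no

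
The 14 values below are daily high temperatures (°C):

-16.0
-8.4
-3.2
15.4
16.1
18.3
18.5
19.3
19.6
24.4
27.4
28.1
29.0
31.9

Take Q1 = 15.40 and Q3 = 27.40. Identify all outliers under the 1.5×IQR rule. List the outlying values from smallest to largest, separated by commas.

IQR = Q3 − Q1 = 27.40 − 15.40 = 12.00.
Lower fence = Q1 − 1.5·IQR = 15.40 − 18.00 = -2.60.
Upper fence = Q3 + 1.5·IQR = 27.40 + 18.00 = 45.40.
-16.0 < -2.60 → outlier.
-8.4 < -2.60 → outlier.
-3.2 < -2.60 → outlier.
All remaining values lie within [-2.60, 45.40].

-16.0, -8.4, -3.2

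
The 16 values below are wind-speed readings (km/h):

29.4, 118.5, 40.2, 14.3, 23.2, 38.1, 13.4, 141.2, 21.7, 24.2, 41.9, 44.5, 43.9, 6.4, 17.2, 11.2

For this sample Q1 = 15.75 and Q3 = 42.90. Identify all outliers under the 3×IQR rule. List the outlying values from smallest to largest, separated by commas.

IQR = Q3 − Q1 = 42.90 − 15.75 = 27.15.
Lower fence = Q1 − 3·IQR = 15.75 − 81.45 = -65.70.
Upper fence = Q3 + 3·IQR = 42.90 + 81.45 = 124.35.
141.2 > 124.35 → outlier.
All remaining values lie within [-65.70, 124.35].

141.2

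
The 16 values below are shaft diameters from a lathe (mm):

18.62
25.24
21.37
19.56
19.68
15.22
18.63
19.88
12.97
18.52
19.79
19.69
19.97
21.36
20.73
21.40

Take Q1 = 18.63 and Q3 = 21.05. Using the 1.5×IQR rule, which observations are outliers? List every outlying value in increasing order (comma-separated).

IQR = Q3 − Q1 = 21.05 − 18.63 = 2.42.
Lower fence = Q1 − 1.5·IQR = 18.63 − 3.63 = 15.00.
Upper fence = Q3 + 1.5·IQR = 21.05 + 3.63 = 24.68.
12.97 < 15.00 → outlier.
25.24 > 24.68 → outlier.
All remaining values lie within [15.00, 24.68].

12.97, 25.24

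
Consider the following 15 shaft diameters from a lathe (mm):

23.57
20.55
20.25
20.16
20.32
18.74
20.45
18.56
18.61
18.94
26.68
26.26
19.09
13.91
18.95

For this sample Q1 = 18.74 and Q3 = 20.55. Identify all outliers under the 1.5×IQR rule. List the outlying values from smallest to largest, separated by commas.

13.91, 23.57, 26.26, 26.68

IQR = Q3 − Q1 = 20.55 − 18.74 = 1.81.
Lower fence = Q1 − 1.5·IQR = 18.74 − 2.715 = 16.025.
Upper fence = Q3 + 1.5·IQR = 20.55 + 2.715 = 23.265.
13.91 < 16.025 → outlier.
23.57 > 23.265 → outlier.
26.26 > 23.265 → outlier.
26.68 > 23.265 → outlier.
All remaining values lie within [16.025, 23.265].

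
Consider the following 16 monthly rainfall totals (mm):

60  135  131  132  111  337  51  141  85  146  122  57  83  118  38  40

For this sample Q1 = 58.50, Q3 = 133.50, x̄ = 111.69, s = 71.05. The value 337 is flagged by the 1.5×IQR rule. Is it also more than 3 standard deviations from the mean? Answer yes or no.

yes

z = (337 − 111.69) / 71.05 = 3.17.
|z| = 3.17 > 3.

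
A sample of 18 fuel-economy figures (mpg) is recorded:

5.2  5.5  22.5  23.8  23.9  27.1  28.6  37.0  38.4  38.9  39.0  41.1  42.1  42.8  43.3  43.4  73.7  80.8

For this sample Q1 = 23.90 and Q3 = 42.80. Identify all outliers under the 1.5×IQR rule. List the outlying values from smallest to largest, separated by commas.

IQR = Q3 − Q1 = 42.80 − 23.90 = 18.90.
Lower fence = Q1 − 1.5·IQR = 23.90 − 28.35 = -4.45.
Upper fence = Q3 + 1.5·IQR = 42.80 + 28.35 = 71.15.
73.7 > 71.15 → outlier.
80.8 > 71.15 → outlier.
All remaining values lie within [-4.45, 71.15].

73.7, 80.8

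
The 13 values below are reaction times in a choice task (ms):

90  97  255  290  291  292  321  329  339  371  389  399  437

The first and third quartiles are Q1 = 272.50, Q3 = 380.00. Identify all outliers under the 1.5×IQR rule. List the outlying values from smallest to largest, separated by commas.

90, 97

IQR = Q3 − Q1 = 380.00 − 272.50 = 107.50.
Lower fence = Q1 − 1.5·IQR = 272.50 − 161.25 = 111.25.
Upper fence = Q3 + 1.5·IQR = 380.00 + 161.25 = 541.25.
90 < 111.25 → outlier.
97 < 111.25 → outlier.
All remaining values lie within [111.25, 541.25].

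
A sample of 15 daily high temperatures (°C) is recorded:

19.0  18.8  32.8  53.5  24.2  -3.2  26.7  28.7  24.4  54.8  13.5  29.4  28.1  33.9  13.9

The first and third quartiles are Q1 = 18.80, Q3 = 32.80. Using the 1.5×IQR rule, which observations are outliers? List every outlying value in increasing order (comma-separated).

IQR = Q3 − Q1 = 32.80 − 18.80 = 14.00.
Lower fence = Q1 − 1.5·IQR = 18.80 − 21.00 = -2.20.
Upper fence = Q3 + 1.5·IQR = 32.80 + 21.00 = 53.80.
-3.2 < -2.20 → outlier.
54.8 > 53.80 → outlier.
All remaining values lie within [-2.20, 53.80].

-3.2, 54.8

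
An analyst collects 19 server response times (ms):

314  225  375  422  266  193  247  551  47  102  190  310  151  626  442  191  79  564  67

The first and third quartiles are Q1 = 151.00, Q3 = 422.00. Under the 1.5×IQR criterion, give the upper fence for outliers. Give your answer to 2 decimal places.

828.50

IQR = Q3 − Q1 = 422.00 − 151.00 = 271.00.
Lower fence = Q1 − 1.5·IQR = 151.00 − 406.50 = -255.50.
Upper fence = Q3 + 1.5·IQR = 422.00 + 406.50 = 828.50.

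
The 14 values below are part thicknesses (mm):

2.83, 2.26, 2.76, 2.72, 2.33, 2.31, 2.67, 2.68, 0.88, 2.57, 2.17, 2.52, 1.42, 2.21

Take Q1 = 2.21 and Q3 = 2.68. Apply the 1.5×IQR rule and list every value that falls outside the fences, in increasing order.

IQR = Q3 − Q1 = 2.68 − 2.21 = 0.47.
Lower fence = Q1 − 1.5·IQR = 2.21 − 0.705 = 1.505.
Upper fence = Q3 + 1.5·IQR = 2.68 + 0.705 = 3.385.
0.88 < 1.505 → outlier.
1.42 < 1.505 → outlier.
All remaining values lie within [1.505, 3.385].

0.88, 1.42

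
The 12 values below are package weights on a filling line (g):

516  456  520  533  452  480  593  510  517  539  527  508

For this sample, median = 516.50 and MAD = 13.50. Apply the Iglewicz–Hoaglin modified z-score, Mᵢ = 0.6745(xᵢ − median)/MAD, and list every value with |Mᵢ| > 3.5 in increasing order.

|Mᵢ| > 3.5 ⇔ |xᵢ − 516.50| > 3.5·13.50/0.6745 = 70.05.
So outliers lie outside [446.45, 586.55].
593: M = 3.82 → outlier.

593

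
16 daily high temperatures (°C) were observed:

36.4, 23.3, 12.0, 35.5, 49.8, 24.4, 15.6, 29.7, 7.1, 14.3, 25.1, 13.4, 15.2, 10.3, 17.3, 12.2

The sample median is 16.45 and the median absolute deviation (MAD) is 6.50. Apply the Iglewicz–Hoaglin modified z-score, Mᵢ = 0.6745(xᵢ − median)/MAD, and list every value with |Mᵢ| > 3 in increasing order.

49.8

|Mᵢ| > 3 ⇔ |xᵢ − 16.45| > 3·6.50/0.6745 = 28.91.
So outliers lie outside [-12.46, 45.36].
49.8: M = 3.46 → outlier.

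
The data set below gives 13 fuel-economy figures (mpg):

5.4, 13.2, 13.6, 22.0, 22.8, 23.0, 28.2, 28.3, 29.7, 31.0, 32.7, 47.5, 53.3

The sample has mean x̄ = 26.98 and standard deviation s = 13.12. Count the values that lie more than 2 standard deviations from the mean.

1

Cutoffs: x̄ ± 2s = [0.74, 53.22].
Outside the cutoffs: 53.3.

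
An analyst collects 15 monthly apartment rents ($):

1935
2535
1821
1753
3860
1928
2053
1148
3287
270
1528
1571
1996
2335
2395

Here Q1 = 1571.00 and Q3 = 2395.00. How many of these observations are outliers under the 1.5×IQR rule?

2

IQR = 824.00; fences at 1571.00 − 1236.00 = 335.00 and 2395.00 + 1236.00 = 3631.00.
Outside the cutoffs: 270, 3860.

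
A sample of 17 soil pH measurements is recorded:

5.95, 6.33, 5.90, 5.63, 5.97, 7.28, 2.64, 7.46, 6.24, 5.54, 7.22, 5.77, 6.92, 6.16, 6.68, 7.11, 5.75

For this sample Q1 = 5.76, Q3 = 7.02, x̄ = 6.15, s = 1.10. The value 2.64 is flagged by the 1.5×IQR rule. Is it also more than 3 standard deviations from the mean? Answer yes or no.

yes

z = (2.64 − 6.15) / 1.10 = -3.19.
|z| = 3.19 > 3.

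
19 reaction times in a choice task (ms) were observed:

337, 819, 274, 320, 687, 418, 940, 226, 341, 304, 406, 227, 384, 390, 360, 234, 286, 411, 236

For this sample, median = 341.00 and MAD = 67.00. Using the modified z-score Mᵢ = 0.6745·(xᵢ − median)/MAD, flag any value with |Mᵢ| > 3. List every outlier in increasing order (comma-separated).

687, 819, 940

|Mᵢ| > 3 ⇔ |xᵢ − 341.00| > 3·67.00/0.6745 = 298.00.
So outliers lie outside [43.00, 639.00].
687: M = 3.48 → outlier.
819: M = 4.81 → outlier.
940: M = 6.03 → outlier.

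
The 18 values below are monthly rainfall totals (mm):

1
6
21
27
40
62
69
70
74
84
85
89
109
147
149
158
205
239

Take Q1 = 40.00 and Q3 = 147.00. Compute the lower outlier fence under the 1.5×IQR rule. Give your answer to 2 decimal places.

-120.50

IQR = Q3 − Q1 = 147.00 − 40.00 = 107.00.
Lower fence = Q1 − 1.5·IQR = 40.00 − 160.50 = -120.50.
Upper fence = Q3 + 1.5·IQR = 147.00 + 160.50 = 307.50.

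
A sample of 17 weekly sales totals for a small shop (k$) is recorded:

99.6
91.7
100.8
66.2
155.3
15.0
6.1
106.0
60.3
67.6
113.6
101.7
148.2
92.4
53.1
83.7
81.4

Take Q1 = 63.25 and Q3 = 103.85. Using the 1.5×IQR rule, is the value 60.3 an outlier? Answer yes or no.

no

IQR = Q3 − Q1 = 103.85 − 63.25 = 40.60.
Lower fence = Q1 − 1.5·IQR = 63.25 − 60.90 = 2.35.
Upper fence = Q3 + 1.5·IQR = 103.85 + 60.90 = 164.75.
60.3 lies within [2.35, 164.75].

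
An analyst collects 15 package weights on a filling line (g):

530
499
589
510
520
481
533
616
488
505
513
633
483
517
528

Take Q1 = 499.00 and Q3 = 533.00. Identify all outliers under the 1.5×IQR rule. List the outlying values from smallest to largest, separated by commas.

IQR = Q3 − Q1 = 533.00 − 499.00 = 34.00.
Lower fence = Q1 − 1.5·IQR = 499.00 − 51.00 = 448.00.
Upper fence = Q3 + 1.5·IQR = 533.00 + 51.00 = 584.00.
589 > 584.00 → outlier.
616 > 584.00 → outlier.
633 > 584.00 → outlier.
All remaining values lie within [448.00, 584.00].

589, 616, 633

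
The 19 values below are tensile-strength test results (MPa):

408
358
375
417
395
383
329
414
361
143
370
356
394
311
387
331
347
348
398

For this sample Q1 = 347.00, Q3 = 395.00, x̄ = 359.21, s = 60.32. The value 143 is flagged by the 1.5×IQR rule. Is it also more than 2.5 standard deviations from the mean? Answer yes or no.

z = (143 − 359.21) / 60.32 = -3.58.
|z| = 3.58 > 2.5.

yes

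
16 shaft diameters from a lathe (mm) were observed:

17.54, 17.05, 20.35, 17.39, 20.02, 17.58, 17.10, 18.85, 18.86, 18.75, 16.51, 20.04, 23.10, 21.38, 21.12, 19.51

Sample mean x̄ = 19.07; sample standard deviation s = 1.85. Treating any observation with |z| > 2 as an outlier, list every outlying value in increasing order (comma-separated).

Cutoffs at x̄ ± 2s: 19.07 ± 2·1.85 = [15.37, 22.77].
23.10: z = 2.18, |z| > 2 → outlier.
Every other value lies within [15.37, 22.77].

23.10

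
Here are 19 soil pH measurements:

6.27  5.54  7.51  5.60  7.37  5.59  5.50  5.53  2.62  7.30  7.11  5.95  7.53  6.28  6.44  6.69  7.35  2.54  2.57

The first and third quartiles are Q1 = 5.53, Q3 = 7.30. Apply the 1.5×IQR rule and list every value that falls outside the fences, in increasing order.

2.54, 2.57, 2.62

IQR = Q3 − Q1 = 7.30 − 5.53 = 1.77.
Lower fence = Q1 − 1.5·IQR = 5.53 − 2.655 = 2.875.
Upper fence = Q3 + 1.5·IQR = 7.30 + 2.655 = 9.955.
2.54 < 2.875 → outlier.
2.57 < 2.875 → outlier.
2.62 < 2.875 → outlier.
All remaining values lie within [2.875, 9.955].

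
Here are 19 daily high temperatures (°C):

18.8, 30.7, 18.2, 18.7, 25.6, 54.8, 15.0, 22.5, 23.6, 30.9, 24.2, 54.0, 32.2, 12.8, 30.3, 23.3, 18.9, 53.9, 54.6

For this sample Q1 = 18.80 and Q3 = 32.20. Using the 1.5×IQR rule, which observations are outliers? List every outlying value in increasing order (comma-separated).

53.9, 54.0, 54.6, 54.8

IQR = Q3 − Q1 = 32.20 − 18.80 = 13.40.
Lower fence = Q1 − 1.5·IQR = 18.80 − 20.10 = -1.30.
Upper fence = Q3 + 1.5·IQR = 32.20 + 20.10 = 52.30.
53.9 > 52.30 → outlier.
54.0 > 52.30 → outlier.
54.6 > 52.30 → outlier.
54.8 > 52.30 → outlier.
All remaining values lie within [-1.30, 52.30].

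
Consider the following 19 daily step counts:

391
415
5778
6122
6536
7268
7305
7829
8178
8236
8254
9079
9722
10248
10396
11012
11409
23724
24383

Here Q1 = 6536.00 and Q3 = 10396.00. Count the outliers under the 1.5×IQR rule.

IQR = 3860.00; fences at 6536.00 − 5790.00 = 746.00 and 10396.00 + 5790.00 = 16186.00.
Outside the cutoffs: 391, 415, 23724, 24383.

4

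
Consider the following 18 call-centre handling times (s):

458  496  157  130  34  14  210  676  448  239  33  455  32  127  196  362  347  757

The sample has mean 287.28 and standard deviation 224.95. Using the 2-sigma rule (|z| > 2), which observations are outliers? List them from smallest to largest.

Cutoffs at x̄ ± 2s: 287.28 ± 2·224.95 = [-162.62, 737.18].
757: z = 2.09, |z| > 2 → outlier.
Every other value lies within [-162.62, 737.18].

757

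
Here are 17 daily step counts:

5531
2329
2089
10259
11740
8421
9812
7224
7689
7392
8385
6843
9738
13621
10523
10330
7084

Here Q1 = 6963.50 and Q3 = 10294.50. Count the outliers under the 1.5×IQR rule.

0

IQR = 3331.00; fences at 6963.50 − 4996.50 = 1967.00 and 10294.50 + 4996.50 = 15291.00.
Every value lies within the cutoffs.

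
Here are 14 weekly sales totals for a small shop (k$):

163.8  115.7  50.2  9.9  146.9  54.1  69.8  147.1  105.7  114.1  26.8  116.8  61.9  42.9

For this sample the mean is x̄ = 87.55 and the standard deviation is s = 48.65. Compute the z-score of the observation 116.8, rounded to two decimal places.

z = (116.8 − 87.55) / 48.65 = 0.60.

0.60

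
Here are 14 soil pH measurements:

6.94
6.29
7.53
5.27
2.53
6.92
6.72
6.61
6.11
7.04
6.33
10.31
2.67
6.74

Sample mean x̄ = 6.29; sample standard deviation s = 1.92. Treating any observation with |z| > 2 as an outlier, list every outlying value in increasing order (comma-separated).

10.31

Cutoffs at x̄ ± 2s: 6.29 ± 2·1.92 = [2.45, 10.13].
10.31: z = 2.09, |z| > 2 → outlier.
Every other value lies within [2.45, 10.13].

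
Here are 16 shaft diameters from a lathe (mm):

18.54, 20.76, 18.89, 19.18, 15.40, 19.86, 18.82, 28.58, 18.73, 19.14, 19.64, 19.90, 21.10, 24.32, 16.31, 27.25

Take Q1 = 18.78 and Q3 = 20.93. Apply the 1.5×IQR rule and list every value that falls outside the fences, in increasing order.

IQR = Q3 − Q1 = 20.93 − 18.78 = 2.15.
Lower fence = Q1 − 1.5·IQR = 18.78 − 3.225 = 15.555.
Upper fence = Q3 + 1.5·IQR = 20.93 + 3.225 = 24.155.
15.40 < 15.555 → outlier.
24.32 > 24.155 → outlier.
27.25 > 24.155 → outlier.
28.58 > 24.155 → outlier.
All remaining values lie within [15.555, 24.155].

15.40, 24.32, 27.25, 28.58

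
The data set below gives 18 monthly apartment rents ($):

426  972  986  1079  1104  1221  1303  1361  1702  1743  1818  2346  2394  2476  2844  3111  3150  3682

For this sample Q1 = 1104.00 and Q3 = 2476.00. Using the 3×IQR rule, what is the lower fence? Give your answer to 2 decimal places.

IQR = Q3 − Q1 = 2476.00 − 1104.00 = 1372.00.
Lower fence = Q1 − 3·IQR = 1104.00 − 4116.00 = -3012.00.
Upper fence = Q3 + 3·IQR = 2476.00 + 4116.00 = 6592.00.

-3012.00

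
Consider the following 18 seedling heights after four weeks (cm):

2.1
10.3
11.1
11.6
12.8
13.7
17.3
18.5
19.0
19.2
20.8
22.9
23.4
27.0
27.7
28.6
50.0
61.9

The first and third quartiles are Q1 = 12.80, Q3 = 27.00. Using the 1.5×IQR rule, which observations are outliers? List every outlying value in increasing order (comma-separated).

IQR = Q3 − Q1 = 27.00 − 12.80 = 14.20.
Lower fence = Q1 − 1.5·IQR = 12.80 − 21.30 = -8.50.
Upper fence = Q3 + 1.5·IQR = 27.00 + 21.30 = 48.30.
50.0 > 48.30 → outlier.
61.9 > 48.30 → outlier.
All remaining values lie within [-8.50, 48.30].

50.0, 61.9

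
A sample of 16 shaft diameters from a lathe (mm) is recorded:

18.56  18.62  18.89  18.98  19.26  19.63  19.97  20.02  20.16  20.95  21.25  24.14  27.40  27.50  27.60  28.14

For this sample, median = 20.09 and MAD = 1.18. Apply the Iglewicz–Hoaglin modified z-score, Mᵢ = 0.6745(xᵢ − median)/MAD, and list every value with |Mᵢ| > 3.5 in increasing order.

|Mᵢ| > 3.5 ⇔ |xᵢ − 20.09| > 3.5·1.18/0.6745 = 6.12.
So outliers lie outside [13.97, 26.21].
27.40: M = 4.18 → outlier.
27.50: M = 4.24 → outlier.
27.60: M = 4.29 → outlier.
28.14: M = 4.60 → outlier.

27.40, 27.50, 27.60, 28.14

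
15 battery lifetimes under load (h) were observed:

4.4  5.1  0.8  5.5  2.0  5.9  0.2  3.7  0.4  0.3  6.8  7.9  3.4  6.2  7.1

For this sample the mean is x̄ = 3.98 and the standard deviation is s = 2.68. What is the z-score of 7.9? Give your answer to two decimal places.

z = (7.9 − 3.98) / 2.68 = 1.46.

1.46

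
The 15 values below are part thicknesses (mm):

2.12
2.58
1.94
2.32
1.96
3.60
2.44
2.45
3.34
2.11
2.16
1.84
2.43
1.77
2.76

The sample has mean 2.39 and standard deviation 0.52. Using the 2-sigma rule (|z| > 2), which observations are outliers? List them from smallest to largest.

3.60

Cutoffs at x̄ ± 2s: 2.39 ± 2·0.52 = [1.35, 3.43].
3.60: z = 2.33, |z| > 2 → outlier.
Every other value lies within [1.35, 3.43].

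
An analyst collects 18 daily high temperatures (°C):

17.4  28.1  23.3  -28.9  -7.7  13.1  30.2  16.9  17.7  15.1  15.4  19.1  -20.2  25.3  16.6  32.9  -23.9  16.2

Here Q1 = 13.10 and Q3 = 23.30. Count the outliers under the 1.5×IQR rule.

4

IQR = 10.20; fences at 13.10 − 15.30 = -2.20 and 23.30 + 15.30 = 38.60.
Outside the cutoffs: -28.9, -23.9, -20.2, -7.7.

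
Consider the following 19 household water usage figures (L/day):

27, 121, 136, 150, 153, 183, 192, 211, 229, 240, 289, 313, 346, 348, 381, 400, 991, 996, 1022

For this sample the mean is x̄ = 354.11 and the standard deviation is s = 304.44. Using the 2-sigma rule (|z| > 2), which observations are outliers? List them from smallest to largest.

Cutoffs at x̄ ± 2s: 354.11 ± 2·304.44 = [-254.77, 962.99].
991: z = 2.09, |z| > 2 → outlier.
996: z = 2.11, |z| > 2 → outlier.
1022: z = 2.19, |z| > 2 → outlier.
Every other value lies within [-254.77, 962.99].

991, 996, 1022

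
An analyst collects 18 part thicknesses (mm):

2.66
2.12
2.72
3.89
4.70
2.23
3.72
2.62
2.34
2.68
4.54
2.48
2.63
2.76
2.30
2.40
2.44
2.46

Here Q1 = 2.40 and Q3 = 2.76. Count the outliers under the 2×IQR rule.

IQR = 0.36; fences at 2.40 − 0.72 = 1.68 and 2.76 + 0.72 = 3.48.
Outside the cutoffs: 3.72, 3.89, 4.54, 4.70.

4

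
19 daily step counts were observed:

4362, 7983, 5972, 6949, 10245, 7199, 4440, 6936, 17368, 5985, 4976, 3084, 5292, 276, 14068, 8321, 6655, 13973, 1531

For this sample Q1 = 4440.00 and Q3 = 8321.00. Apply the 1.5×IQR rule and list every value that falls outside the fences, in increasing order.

IQR = Q3 − Q1 = 8321.00 − 4440.00 = 3881.00.
Lower fence = Q1 − 1.5·IQR = 4440.00 − 5821.50 = -1381.50.
Upper fence = Q3 + 1.5·IQR = 8321.00 + 5821.50 = 14142.50.
17368 > 14142.50 → outlier.
All remaining values lie within [-1381.50, 14142.50].

17368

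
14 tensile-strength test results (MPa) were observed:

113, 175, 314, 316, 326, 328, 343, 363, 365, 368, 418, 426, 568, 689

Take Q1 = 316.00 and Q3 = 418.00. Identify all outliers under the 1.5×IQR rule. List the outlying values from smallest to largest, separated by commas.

IQR = Q3 − Q1 = 418.00 − 316.00 = 102.00.
Lower fence = Q1 − 1.5·IQR = 316.00 − 153.00 = 163.00.
Upper fence = Q3 + 1.5·IQR = 418.00 + 153.00 = 571.00.
113 < 163.00 → outlier.
689 > 571.00 → outlier.
All remaining values lie within [163.00, 571.00].

113, 689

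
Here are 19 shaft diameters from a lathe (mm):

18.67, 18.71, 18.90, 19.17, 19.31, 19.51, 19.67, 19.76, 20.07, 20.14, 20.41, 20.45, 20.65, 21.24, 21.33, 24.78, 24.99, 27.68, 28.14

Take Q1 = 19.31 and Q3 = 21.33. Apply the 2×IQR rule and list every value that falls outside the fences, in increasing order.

27.68, 28.14

IQR = Q3 − Q1 = 21.33 − 19.31 = 2.02.
Lower fence = Q1 − 2·IQR = 19.31 − 4.04 = 15.27.
Upper fence = Q3 + 2·IQR = 21.33 + 4.04 = 25.37.
27.68 > 25.37 → outlier.
28.14 > 25.37 → outlier.
All remaining values lie within [15.27, 25.37].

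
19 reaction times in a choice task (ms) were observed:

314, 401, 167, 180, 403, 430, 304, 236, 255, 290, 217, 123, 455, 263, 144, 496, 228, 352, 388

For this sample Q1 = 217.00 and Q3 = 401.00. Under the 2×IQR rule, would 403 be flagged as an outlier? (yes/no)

no

IQR = Q3 − Q1 = 401.00 − 217.00 = 184.00.
Lower fence = Q1 − 2·IQR = 217.00 − 368.00 = -151.00.
Upper fence = Q3 + 2·IQR = 401.00 + 368.00 = 769.00.
403 lies within [-151.00, 769.00].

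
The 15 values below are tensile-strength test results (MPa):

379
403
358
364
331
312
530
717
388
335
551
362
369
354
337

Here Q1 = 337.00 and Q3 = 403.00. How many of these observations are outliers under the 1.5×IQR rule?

IQR = 66.00; fences at 337.00 − 99.00 = 238.00 and 403.00 + 99.00 = 502.00.
Outside the cutoffs: 530, 551, 717.

3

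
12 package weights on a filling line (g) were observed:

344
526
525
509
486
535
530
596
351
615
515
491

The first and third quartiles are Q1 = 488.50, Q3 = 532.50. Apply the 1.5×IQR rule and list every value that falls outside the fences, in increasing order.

IQR = Q3 − Q1 = 532.50 − 488.50 = 44.00.
Lower fence = Q1 − 1.5·IQR = 488.50 − 66.00 = 422.50.
Upper fence = Q3 + 1.5·IQR = 532.50 + 66.00 = 598.50.
344 < 422.50 → outlier.
351 < 422.50 → outlier.
615 > 598.50 → outlier.
All remaining values lie within [422.50, 598.50].

344, 351, 615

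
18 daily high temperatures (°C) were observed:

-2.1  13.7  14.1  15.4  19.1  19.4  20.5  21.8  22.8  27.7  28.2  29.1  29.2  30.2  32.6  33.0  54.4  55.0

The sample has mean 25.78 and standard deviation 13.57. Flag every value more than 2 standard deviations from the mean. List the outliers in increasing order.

Cutoffs at x̄ ± 2s: 25.78 ± 2·13.57 = [-1.36, 52.92].
-2.1: z = -2.05, |z| > 2 → outlier.
54.4: z = 2.11, |z| > 2 → outlier.
55.0: z = 2.15, |z| > 2 → outlier.
Every other value lies within [-1.36, 52.92].

-2.1, 54.4, 55.0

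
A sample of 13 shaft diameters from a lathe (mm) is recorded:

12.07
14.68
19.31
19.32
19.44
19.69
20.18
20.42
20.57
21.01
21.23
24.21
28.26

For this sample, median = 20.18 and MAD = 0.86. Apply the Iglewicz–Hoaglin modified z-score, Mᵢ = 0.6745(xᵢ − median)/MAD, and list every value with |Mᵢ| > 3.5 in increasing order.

|Mᵢ| > 3.5 ⇔ |xᵢ − 20.18| > 3.5·0.86/0.6745 = 4.46.
So outliers lie outside [15.72, 24.64].
12.07: M = -6.36 → outlier.
14.68: M = -4.31 → outlier.
28.26: M = 6.34 → outlier.

12.07, 14.68, 28.26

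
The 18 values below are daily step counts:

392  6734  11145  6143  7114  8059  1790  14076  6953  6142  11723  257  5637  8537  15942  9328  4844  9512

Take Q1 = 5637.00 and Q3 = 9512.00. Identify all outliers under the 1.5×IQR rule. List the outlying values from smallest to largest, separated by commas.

IQR = Q3 − Q1 = 9512.00 − 5637.00 = 3875.00.
Lower fence = Q1 − 1.5·IQR = 5637.00 − 5812.50 = -175.50.
Upper fence = Q3 + 1.5·IQR = 9512.00 + 5812.50 = 15324.50.
15942 > 15324.50 → outlier.
All remaining values lie within [-175.50, 15324.50].

15942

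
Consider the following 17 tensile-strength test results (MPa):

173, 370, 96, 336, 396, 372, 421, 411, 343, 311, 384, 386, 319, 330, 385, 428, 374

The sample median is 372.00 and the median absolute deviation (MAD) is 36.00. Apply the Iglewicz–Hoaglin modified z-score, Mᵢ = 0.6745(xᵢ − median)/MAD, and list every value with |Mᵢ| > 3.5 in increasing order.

96, 173

|Mᵢ| > 3.5 ⇔ |xᵢ − 372.00| > 3.5·36.00/0.6745 = 186.81.
So outliers lie outside [185.19, 558.81].
96: M = -5.17 → outlier.
173: M = -3.73 → outlier.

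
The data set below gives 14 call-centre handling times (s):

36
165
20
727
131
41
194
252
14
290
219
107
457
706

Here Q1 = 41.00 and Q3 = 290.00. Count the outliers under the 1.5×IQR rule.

IQR = 249.00; fences at 41.00 − 373.50 = -332.50 and 290.00 + 373.50 = 663.50.
Outside the cutoffs: 706, 727.

2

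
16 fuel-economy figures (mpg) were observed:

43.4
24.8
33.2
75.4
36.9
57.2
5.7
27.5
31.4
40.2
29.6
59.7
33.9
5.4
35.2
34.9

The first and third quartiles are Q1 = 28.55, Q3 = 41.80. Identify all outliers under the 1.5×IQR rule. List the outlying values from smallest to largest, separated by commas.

5.4, 5.7, 75.4

IQR = Q3 − Q1 = 41.80 − 28.55 = 13.25.
Lower fence = Q1 − 1.5·IQR = 28.55 − 19.875 = 8.675.
Upper fence = Q3 + 1.5·IQR = 41.80 + 19.875 = 61.675.
5.4 < 8.675 → outlier.
5.7 < 8.675 → outlier.
75.4 > 61.675 → outlier.
All remaining values lie within [8.675, 61.675].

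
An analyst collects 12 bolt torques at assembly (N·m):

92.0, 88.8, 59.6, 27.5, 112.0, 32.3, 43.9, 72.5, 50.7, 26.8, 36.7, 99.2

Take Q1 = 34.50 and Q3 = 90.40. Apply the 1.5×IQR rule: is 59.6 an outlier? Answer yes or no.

IQR = Q3 − Q1 = 90.40 − 34.50 = 55.90.
Lower fence = Q1 − 1.5·IQR = 34.50 − 83.85 = -49.35.
Upper fence = Q3 + 1.5·IQR = 90.40 + 83.85 = 174.25.
59.6 lies within [-49.35, 174.25].

no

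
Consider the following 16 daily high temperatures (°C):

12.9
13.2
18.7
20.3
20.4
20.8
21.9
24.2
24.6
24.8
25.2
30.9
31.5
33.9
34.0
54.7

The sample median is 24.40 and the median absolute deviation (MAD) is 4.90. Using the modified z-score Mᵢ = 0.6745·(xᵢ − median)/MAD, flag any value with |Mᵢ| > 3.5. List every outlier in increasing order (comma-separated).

|Mᵢ| > 3.5 ⇔ |xᵢ − 24.40| > 3.5·4.90/0.6745 = 25.43.
So outliers lie outside [-1.03, 49.83].
54.7: M = 4.17 → outlier.

54.7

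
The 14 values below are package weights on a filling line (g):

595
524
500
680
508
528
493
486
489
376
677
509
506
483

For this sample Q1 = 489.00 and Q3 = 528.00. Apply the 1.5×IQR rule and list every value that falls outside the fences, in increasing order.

IQR = Q3 − Q1 = 528.00 − 489.00 = 39.00.
Lower fence = Q1 − 1.5·IQR = 489.00 − 58.50 = 430.50.
Upper fence = Q3 + 1.5·IQR = 528.00 + 58.50 = 586.50.
376 < 430.50 → outlier.
595 > 586.50 → outlier.
677 > 586.50 → outlier.
680 > 586.50 → outlier.
All remaining values lie within [430.50, 586.50].

376, 595, 677, 680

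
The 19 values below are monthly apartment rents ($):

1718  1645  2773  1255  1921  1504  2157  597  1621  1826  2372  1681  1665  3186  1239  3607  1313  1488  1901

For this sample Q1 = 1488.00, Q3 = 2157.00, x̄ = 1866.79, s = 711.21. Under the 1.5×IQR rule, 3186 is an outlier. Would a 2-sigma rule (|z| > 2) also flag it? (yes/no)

z = (3186 − 1866.79) / 711.21 = 1.85.
|z| = 1.85 ≤ 2.

no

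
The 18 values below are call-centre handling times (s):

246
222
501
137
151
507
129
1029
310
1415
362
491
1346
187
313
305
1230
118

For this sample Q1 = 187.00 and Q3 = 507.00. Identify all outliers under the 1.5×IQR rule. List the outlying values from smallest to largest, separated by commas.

IQR = Q3 − Q1 = 507.00 − 187.00 = 320.00.
Lower fence = Q1 − 1.5·IQR = 187.00 − 480.00 = -293.00.
Upper fence = Q3 + 1.5·IQR = 507.00 + 480.00 = 987.00.
1029 > 987.00 → outlier.
1230 > 987.00 → outlier.
1346 > 987.00 → outlier.
1415 > 987.00 → outlier.
All remaining values lie within [-293.00, 987.00].

1029, 1230, 1346, 1415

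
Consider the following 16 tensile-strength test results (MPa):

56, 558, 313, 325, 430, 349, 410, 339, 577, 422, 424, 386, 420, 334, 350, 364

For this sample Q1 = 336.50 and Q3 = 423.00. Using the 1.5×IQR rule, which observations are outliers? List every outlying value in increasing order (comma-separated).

IQR = Q3 − Q1 = 423.00 − 336.50 = 86.50.
Lower fence = Q1 − 1.5·IQR = 336.50 − 129.75 = 206.75.
Upper fence = Q3 + 1.5·IQR = 423.00 + 129.75 = 552.75.
56 < 206.75 → outlier.
558 > 552.75 → outlier.
577 > 552.75 → outlier.
All remaining values lie within [206.75, 552.75].

56, 558, 577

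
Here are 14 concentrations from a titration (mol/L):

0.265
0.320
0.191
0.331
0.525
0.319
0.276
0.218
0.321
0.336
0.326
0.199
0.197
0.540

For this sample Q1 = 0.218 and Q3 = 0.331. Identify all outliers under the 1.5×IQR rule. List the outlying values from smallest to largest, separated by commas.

IQR = Q3 − Q1 = 0.331 − 0.218 = 0.113.
Lower fence = Q1 − 1.5·IQR = 0.218 − 0.1695 = 0.0485.
Upper fence = Q3 + 1.5·IQR = 0.331 + 0.1695 = 0.5005.
0.525 > 0.5005 → outlier.
0.540 > 0.5005 → outlier.
All remaining values lie within [0.0485, 0.5005].

0.525, 0.540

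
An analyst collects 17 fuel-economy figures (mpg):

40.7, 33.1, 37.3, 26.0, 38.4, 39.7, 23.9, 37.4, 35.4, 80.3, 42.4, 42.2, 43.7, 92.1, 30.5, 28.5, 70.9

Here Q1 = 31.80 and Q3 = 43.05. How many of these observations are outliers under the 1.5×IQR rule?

IQR = 11.25; fences at 31.80 − 16.875 = 14.925 and 43.05 + 16.875 = 59.925.
Outside the cutoffs: 70.9, 80.3, 92.1.

3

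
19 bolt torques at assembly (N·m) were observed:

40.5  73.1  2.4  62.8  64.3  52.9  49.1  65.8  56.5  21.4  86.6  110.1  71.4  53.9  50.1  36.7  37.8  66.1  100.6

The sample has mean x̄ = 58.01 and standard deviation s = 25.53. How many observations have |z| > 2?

2

Cutoffs: x̄ ± 2s = [6.95, 109.07].
Outside the cutoffs: 2.4, 110.1.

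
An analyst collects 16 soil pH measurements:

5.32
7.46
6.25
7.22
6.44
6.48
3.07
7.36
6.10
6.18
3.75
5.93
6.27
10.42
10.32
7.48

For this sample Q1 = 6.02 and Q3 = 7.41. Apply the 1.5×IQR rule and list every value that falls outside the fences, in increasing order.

3.07, 3.75, 10.32, 10.42

IQR = Q3 − Q1 = 7.41 − 6.02 = 1.39.
Lower fence = Q1 − 1.5·IQR = 6.02 − 2.085 = 3.935.
Upper fence = Q3 + 1.5·IQR = 7.41 + 2.085 = 9.495.
3.07 < 3.935 → outlier.
3.75 < 3.935 → outlier.
10.32 > 9.495 → outlier.
10.42 > 9.495 → outlier.
All remaining values lie within [3.935, 9.495].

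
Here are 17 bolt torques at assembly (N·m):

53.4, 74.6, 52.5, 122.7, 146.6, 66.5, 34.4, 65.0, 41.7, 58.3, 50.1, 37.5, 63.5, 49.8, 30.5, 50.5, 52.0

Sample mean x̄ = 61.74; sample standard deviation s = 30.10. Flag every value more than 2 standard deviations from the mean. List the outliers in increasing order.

122.7, 146.6

Cutoffs at x̄ ± 2s: 61.74 ± 2·30.10 = [1.54, 121.94].
122.7: z = 2.03, |z| > 2 → outlier.
146.6: z = 2.82, |z| > 2 → outlier.
Every other value lies within [1.54, 121.94].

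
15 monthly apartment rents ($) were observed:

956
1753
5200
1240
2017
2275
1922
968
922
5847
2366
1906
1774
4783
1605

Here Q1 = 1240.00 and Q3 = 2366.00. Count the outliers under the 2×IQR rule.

3

IQR = 1126.00; fences at 1240.00 − 2252.00 = -1012.00 and 2366.00 + 2252.00 = 4618.00.
Outside the cutoffs: 4783, 5200, 5847.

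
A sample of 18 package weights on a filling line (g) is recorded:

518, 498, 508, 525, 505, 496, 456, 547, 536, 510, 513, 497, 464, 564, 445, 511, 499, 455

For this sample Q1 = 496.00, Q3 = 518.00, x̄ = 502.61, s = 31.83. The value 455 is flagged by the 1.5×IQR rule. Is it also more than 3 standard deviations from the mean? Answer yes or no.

no

z = (455 − 502.61) / 31.83 = -1.50.
|z| = 1.50 ≤ 3.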